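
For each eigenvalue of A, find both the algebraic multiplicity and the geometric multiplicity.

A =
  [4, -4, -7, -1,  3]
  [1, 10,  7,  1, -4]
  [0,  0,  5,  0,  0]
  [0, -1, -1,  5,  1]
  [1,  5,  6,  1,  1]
λ = 5: alg = 5, geom = 2

Step 1 — factor the characteristic polynomial to read off the algebraic multiplicities:
  χ_A(x) = (x - 5)^5

Step 2 — compute geometric multiplicities via the rank-nullity identity g(λ) = n − rank(A − λI):
  rank(A − (5)·I) = 3, so dim ker(A − (5)·I) = n − 3 = 2

Summary:
  λ = 5: algebraic multiplicity = 5, geometric multiplicity = 2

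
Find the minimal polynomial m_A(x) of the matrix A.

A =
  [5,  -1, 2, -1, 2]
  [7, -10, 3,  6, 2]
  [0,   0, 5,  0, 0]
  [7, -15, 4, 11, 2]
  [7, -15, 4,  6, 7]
x^4 - 13*x^3 + 45*x^2 + 25*x - 250

The characteristic polynomial is χ_A(x) = (x - 5)^4*(x + 2), so the eigenvalues are known. The minimal polynomial is
  m_A(x) = Π_λ (x − λ)^{k_λ}
where k_λ is the size of the *largest* Jordan block for λ (equivalently, the smallest k with (A − λI)^k v = 0 for every generalised eigenvector v of λ).

  λ = -2: largest Jordan block has size 1, contributing (x + 2)
  λ = 5: largest Jordan block has size 3, contributing (x − 5)^3

So m_A(x) = (x - 5)^3*(x + 2) = x^4 - 13*x^3 + 45*x^2 + 25*x - 250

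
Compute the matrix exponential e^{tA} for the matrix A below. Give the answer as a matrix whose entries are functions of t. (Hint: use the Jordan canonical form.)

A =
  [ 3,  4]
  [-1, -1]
e^{tA} =
  [2*t*exp(t) + exp(t), 4*t*exp(t)]
  [-t*exp(t), -2*t*exp(t) + exp(t)]

Strategy: write A = P · J · P⁻¹ where J is a Jordan canonical form, so e^{tA} = P · e^{tJ} · P⁻¹, and e^{tJ} can be computed block-by-block.

A has Jordan form
J =
  [1, 1]
  [0, 1]
(up to reordering of blocks).

Per-block formulas:
  For a 2×2 Jordan block J_2(1): exp(t · J_2(1)) = e^(1t)·(I + t·N), where N is the 2×2 nilpotent shift.

After assembling e^{tJ} and conjugating by P, we get:

e^{tA} =
  [2*t*exp(t) + exp(t), 4*t*exp(t)]
  [-t*exp(t), -2*t*exp(t) + exp(t)]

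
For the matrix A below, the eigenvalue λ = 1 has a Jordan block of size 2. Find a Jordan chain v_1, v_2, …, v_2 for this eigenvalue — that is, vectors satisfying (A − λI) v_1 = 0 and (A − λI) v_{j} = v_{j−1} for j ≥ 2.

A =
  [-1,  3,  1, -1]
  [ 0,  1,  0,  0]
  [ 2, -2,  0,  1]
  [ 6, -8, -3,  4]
A Jordan chain for λ = 1 of length 2:
v_1 = (-2, 0, 2, 6)ᵀ
v_2 = (1, 0, 0, 0)ᵀ

Let N = A − (1)·I. We want v_2 with N^2 v_2 = 0 but N^1 v_2 ≠ 0; then v_{j-1} := N · v_j for j = 2, …, 2.

Pick v_2 = (1, 0, 0, 0)ᵀ.
Then v_1 = N · v_2 = (-2, 0, 2, 6)ᵀ.

Sanity check: (A − (1)·I) v_1 = (0, 0, 0, 0)ᵀ = 0. ✓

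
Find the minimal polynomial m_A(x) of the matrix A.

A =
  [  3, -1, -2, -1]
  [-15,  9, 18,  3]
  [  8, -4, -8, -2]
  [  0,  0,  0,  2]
x^3 - 4*x^2 + 4*x

The characteristic polynomial is χ_A(x) = x*(x - 2)^3, so the eigenvalues are known. The minimal polynomial is
  m_A(x) = Π_λ (x − λ)^{k_λ}
where k_λ is the size of the *largest* Jordan block for λ (equivalently, the smallest k with (A − λI)^k v = 0 for every generalised eigenvector v of λ).

  λ = 0: largest Jordan block has size 1, contributing (x − 0)
  λ = 2: largest Jordan block has size 2, contributing (x − 2)^2

So m_A(x) = x*(x - 2)^2 = x^3 - 4*x^2 + 4*x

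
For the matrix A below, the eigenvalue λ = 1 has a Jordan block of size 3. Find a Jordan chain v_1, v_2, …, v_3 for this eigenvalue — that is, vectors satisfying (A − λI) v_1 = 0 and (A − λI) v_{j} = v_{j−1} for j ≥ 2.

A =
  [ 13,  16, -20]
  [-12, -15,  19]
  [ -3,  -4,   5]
A Jordan chain for λ = 1 of length 3:
v_1 = (12, -9, 0)ᵀ
v_2 = (12, -12, -3)ᵀ
v_3 = (1, 0, 0)ᵀ

Let N = A − (1)·I. We want v_3 with N^3 v_3 = 0 but N^2 v_3 ≠ 0; then v_{j-1} := N · v_j for j = 3, …, 2.

Pick v_3 = (1, 0, 0)ᵀ.
Then v_2 = N · v_3 = (12, -12, -3)ᵀ.
Then v_1 = N · v_2 = (12, -9, 0)ᵀ.

Sanity check: (A − (1)·I) v_1 = (0, 0, 0)ᵀ = 0. ✓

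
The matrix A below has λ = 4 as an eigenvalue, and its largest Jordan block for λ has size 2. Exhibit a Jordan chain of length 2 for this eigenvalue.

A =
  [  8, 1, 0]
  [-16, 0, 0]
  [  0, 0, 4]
A Jordan chain for λ = 4 of length 2:
v_1 = (4, -16, 0)ᵀ
v_2 = (1, 0, 0)ᵀ

Let N = A − (4)·I. We want v_2 with N^2 v_2 = 0 but N^1 v_2 ≠ 0; then v_{j-1} := N · v_j for j = 2, …, 2.

Pick v_2 = (1, 0, 0)ᵀ.
Then v_1 = N · v_2 = (4, -16, 0)ᵀ.

Sanity check: (A − (4)·I) v_1 = (0, 0, 0)ᵀ = 0. ✓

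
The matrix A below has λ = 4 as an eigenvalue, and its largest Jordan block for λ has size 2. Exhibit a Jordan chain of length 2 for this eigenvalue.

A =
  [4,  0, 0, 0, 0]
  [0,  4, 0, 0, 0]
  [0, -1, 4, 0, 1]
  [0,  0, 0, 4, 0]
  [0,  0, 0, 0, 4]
A Jordan chain for λ = 4 of length 2:
v_1 = (0, 0, -1, 0, 0)ᵀ
v_2 = (0, 1, 0, 0, 0)ᵀ

Let N = A − (4)·I. We want v_2 with N^2 v_2 = 0 but N^1 v_2 ≠ 0; then v_{j-1} := N · v_j for j = 2, …, 2.

Pick v_2 = (0, 1, 0, 0, 0)ᵀ.
Then v_1 = N · v_2 = (0, 0, -1, 0, 0)ᵀ.

Sanity check: (A − (4)·I) v_1 = (0, 0, 0, 0, 0)ᵀ = 0. ✓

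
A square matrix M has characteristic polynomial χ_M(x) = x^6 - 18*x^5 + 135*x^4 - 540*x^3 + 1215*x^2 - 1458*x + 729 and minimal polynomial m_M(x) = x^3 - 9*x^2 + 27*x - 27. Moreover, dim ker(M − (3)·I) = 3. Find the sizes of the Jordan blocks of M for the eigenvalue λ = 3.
Block sizes for λ = 3: [3, 2, 1]

Step 1 — from the characteristic polynomial, algebraic multiplicity of λ = 3 is 6. From dim ker(M − (3)·I) = 3, there are exactly 3 Jordan blocks for λ = 3.
Step 2 — from the minimal polynomial, the factor (x − 3)^3 tells us the largest block for λ = 3 has size 3.
Step 3 — with total size 6, 3 blocks, and largest block 3, the block sizes (in nonincreasing order) are [3, 2, 1].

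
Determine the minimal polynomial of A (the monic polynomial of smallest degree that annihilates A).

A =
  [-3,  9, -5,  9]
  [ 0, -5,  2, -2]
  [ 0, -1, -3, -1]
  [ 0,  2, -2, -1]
x^3 + 9*x^2 + 27*x + 27

The characteristic polynomial is χ_A(x) = (x + 3)^4, so the eigenvalues are known. The minimal polynomial is
  m_A(x) = Π_λ (x − λ)^{k_λ}
where k_λ is the size of the *largest* Jordan block for λ (equivalently, the smallest k with (A − λI)^k v = 0 for every generalised eigenvector v of λ).

  λ = -3: largest Jordan block has size 3, contributing (x + 3)^3

So m_A(x) = (x + 3)^3 = x^3 + 9*x^2 + 27*x + 27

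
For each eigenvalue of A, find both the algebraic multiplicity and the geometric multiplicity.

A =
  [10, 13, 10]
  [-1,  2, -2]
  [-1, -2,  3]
λ = 5: alg = 3, geom = 1

Step 1 — factor the characteristic polynomial to read off the algebraic multiplicities:
  χ_A(x) = (x - 5)^3

Step 2 — compute geometric multiplicities via the rank-nullity identity g(λ) = n − rank(A − λI):
  rank(A − (5)·I) = 2, so dim ker(A − (5)·I) = n − 2 = 1

Summary:
  λ = 5: algebraic multiplicity = 3, geometric multiplicity = 1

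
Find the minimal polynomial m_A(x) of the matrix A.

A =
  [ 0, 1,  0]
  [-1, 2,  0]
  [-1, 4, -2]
x^3 - 3*x + 2

The characteristic polynomial is χ_A(x) = (x - 1)^2*(x + 2), so the eigenvalues are known. The minimal polynomial is
  m_A(x) = Π_λ (x − λ)^{k_λ}
where k_λ is the size of the *largest* Jordan block for λ (equivalently, the smallest k with (A − λI)^k v = 0 for every generalised eigenvector v of λ).

  λ = -2: largest Jordan block has size 1, contributing (x + 2)
  λ = 1: largest Jordan block has size 2, contributing (x − 1)^2

So m_A(x) = (x - 1)^2*(x + 2) = x^3 - 3*x + 2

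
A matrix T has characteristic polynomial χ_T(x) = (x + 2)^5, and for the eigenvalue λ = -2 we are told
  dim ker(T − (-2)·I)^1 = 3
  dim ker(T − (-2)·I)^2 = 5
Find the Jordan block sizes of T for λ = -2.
Block sizes for λ = -2: [2, 2, 1]

From the dimensions of kernels of powers, the number of Jordan blocks of size at least j is d_j − d_{j−1} where d_j = dim ker(N^j) (with d_0 = 0). Computing the differences gives [3, 2].
The number of blocks of size exactly k is (#blocks of size ≥ k) − (#blocks of size ≥ k + 1), so the partition is: 1 block(s) of size 1, 2 block(s) of size 2.
In nonincreasing order the block sizes are [2, 2, 1].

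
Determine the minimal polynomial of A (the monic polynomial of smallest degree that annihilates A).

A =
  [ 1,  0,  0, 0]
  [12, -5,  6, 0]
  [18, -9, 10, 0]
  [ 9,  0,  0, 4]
x^2 - 5*x + 4

The characteristic polynomial is χ_A(x) = (x - 4)^2*(x - 1)^2, so the eigenvalues are known. The minimal polynomial is
  m_A(x) = Π_λ (x − λ)^{k_λ}
where k_λ is the size of the *largest* Jordan block for λ (equivalently, the smallest k with (A − λI)^k v = 0 for every generalised eigenvector v of λ).

  λ = 1: largest Jordan block has size 1, contributing (x − 1)
  λ = 4: largest Jordan block has size 1, contributing (x − 4)

So m_A(x) = (x - 4)*(x - 1) = x^2 - 5*x + 4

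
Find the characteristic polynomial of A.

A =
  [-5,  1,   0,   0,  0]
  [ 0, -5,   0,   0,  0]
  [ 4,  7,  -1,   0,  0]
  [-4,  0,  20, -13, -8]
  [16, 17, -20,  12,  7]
x^5 + 17*x^4 + 106*x^3 + 290*x^2 + 325*x + 125

Expanding det(x·I − A) (e.g. by cofactor expansion or by noting that A is similar to its Jordan form J, which has the same characteristic polynomial as A) gives
  χ_A(x) = x^5 + 17*x^4 + 106*x^3 + 290*x^2 + 325*x + 125
which factors as (x + 1)^2*(x + 5)^3. The eigenvalues (with algebraic multiplicities) are λ = -5 with multiplicity 3, λ = -1 with multiplicity 2.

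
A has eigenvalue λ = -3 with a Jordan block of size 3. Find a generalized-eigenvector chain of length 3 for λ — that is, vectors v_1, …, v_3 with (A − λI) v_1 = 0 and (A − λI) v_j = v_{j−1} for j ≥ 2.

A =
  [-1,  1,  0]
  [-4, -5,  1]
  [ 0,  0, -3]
A Jordan chain for λ = -3 of length 3:
v_1 = (1, -2, 0)ᵀ
v_2 = (0, 1, 0)ᵀ
v_3 = (0, 0, 1)ᵀ

Let N = A − (-3)·I. We want v_3 with N^3 v_3 = 0 but N^2 v_3 ≠ 0; then v_{j-1} := N · v_j for j = 3, …, 2.

Pick v_3 = (0, 0, 1)ᵀ.
Then v_2 = N · v_3 = (0, 1, 0)ᵀ.
Then v_1 = N · v_2 = (1, -2, 0)ᵀ.

Sanity check: (A − (-3)·I) v_1 = (0, 0, 0)ᵀ = 0. ✓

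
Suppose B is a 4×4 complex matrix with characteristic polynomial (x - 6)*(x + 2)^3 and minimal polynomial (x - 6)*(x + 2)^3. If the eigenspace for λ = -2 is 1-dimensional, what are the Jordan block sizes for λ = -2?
Block sizes for λ = -2: [3]

Step 1 — from the characteristic polynomial, algebraic multiplicity of λ = -2 is 3. From dim ker(B − (-2)·I) = 1, there are exactly 1 Jordan blocks for λ = -2.
Step 2 — from the minimal polynomial, the factor (x + 2)^3 tells us the largest block for λ = -2 has size 3.
Step 3 — with total size 3, 1 blocks, and largest block 3, the block sizes (in nonincreasing order) are [3].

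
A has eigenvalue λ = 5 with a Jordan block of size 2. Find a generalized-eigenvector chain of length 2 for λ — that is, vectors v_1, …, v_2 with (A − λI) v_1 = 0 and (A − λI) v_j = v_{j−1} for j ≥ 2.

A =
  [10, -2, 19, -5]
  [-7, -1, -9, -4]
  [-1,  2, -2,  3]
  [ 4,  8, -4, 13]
A Jordan chain for λ = 5 of length 2:
v_1 = (5, -7, -1, 4)ᵀ
v_2 = (1, 0, 0, 0)ᵀ

Let N = A − (5)·I. We want v_2 with N^2 v_2 = 0 but N^1 v_2 ≠ 0; then v_{j-1} := N · v_j for j = 2, …, 2.

Pick v_2 = (1, 0, 0, 0)ᵀ.
Then v_1 = N · v_2 = (5, -7, -1, 4)ᵀ.

Sanity check: (A − (5)·I) v_1 = (0, 0, 0, 0)ᵀ = 0. ✓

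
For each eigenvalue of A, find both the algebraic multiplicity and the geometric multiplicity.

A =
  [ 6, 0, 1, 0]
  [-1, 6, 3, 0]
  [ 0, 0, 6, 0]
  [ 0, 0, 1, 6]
λ = 6: alg = 4, geom = 2

Step 1 — factor the characteristic polynomial to read off the algebraic multiplicities:
  χ_A(x) = (x - 6)^4

Step 2 — compute geometric multiplicities via the rank-nullity identity g(λ) = n − rank(A − λI):
  rank(A − (6)·I) = 2, so dim ker(A − (6)·I) = n − 2 = 2

Summary:
  λ = 6: algebraic multiplicity = 4, geometric multiplicity = 2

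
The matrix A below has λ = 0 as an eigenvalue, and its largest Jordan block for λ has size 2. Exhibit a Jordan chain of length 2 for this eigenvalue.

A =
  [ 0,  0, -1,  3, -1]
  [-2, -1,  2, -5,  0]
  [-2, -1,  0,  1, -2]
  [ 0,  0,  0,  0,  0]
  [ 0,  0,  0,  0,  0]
A Jordan chain for λ = 0 of length 2:
v_1 = (-1, 2, 0, 0, 0)ᵀ
v_2 = (0, 0, 1, 0, 0)ᵀ

Let N = A − (0)·I. We want v_2 with N^2 v_2 = 0 but N^1 v_2 ≠ 0; then v_{j-1} := N · v_j for j = 2, …, 2.

Pick v_2 = (0, 0, 1, 0, 0)ᵀ.
Then v_1 = N · v_2 = (-1, 2, 0, 0, 0)ᵀ.

Sanity check: (A − (0)·I) v_1 = (0, 0, 0, 0, 0)ᵀ = 0. ✓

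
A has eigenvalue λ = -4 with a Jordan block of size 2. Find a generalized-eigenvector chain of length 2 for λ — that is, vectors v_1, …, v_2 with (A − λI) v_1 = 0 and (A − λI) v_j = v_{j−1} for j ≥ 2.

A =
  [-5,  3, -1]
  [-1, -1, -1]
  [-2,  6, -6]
A Jordan chain for λ = -4 of length 2:
v_1 = (-1, -1, -2)ᵀ
v_2 = (1, 0, 0)ᵀ

Let N = A − (-4)·I. We want v_2 with N^2 v_2 = 0 but N^1 v_2 ≠ 0; then v_{j-1} := N · v_j for j = 2, …, 2.

Pick v_2 = (1, 0, 0)ᵀ.
Then v_1 = N · v_2 = (-1, -1, -2)ᵀ.

Sanity check: (A − (-4)·I) v_1 = (0, 0, 0)ᵀ = 0. ✓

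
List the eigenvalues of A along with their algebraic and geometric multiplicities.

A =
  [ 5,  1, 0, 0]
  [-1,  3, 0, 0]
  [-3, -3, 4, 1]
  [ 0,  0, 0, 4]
λ = 4: alg = 4, geom = 2

Step 1 — factor the characteristic polynomial to read off the algebraic multiplicities:
  χ_A(x) = (x - 4)^4

Step 2 — compute geometric multiplicities via the rank-nullity identity g(λ) = n − rank(A − λI):
  rank(A − (4)·I) = 2, so dim ker(A − (4)·I) = n − 2 = 2

Summary:
  λ = 4: algebraic multiplicity = 4, geometric multiplicity = 2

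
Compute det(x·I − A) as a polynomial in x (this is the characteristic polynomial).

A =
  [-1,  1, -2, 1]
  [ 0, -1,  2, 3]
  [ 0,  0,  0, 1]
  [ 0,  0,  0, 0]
x^4 + 2*x^3 + x^2

Expanding det(x·I − A) (e.g. by cofactor expansion or by noting that A is similar to its Jordan form J, which has the same characteristic polynomial as A) gives
  χ_A(x) = x^4 + 2*x^3 + x^2
which factors as x^2*(x + 1)^2. The eigenvalues (with algebraic multiplicities) are λ = -1 with multiplicity 2, λ = 0 with multiplicity 2.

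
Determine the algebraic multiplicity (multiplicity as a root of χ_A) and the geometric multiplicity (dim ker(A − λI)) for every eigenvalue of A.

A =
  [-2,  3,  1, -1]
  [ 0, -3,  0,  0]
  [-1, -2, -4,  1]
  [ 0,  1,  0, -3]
λ = -3: alg = 4, geom = 2

Step 1 — factor the characteristic polynomial to read off the algebraic multiplicities:
  χ_A(x) = (x + 3)^4

Step 2 — compute geometric multiplicities via the rank-nullity identity g(λ) = n − rank(A − λI):
  rank(A − (-3)·I) = 2, so dim ker(A − (-3)·I) = n − 2 = 2

Summary:
  λ = -3: algebraic multiplicity = 4, geometric multiplicity = 2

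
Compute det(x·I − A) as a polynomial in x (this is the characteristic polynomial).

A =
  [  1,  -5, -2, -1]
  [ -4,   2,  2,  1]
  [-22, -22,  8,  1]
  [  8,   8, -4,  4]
x^4 - 15*x^3 + 54*x^2 + 108*x - 648

Expanding det(x·I − A) (e.g. by cofactor expansion or by noting that A is similar to its Jordan form J, which has the same characteristic polynomial as A) gives
  χ_A(x) = x^4 - 15*x^3 + 54*x^2 + 108*x - 648
which factors as (x - 6)^3*(x + 3). The eigenvalues (with algebraic multiplicities) are λ = -3 with multiplicity 1, λ = 6 with multiplicity 3.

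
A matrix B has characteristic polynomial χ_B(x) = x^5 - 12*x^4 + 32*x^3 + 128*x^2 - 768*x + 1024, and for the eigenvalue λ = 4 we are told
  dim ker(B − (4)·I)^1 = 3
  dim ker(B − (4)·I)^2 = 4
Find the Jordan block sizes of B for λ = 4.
Block sizes for λ = 4: [2, 1, 1]

From the dimensions of kernels of powers, the number of Jordan blocks of size at least j is d_j − d_{j−1} where d_j = dim ker(N^j) (with d_0 = 0). Computing the differences gives [3, 1].
The number of blocks of size exactly k is (#blocks of size ≥ k) − (#blocks of size ≥ k + 1), so the partition is: 2 block(s) of size 1, 1 block(s) of size 2.
In nonincreasing order the block sizes are [2, 1, 1].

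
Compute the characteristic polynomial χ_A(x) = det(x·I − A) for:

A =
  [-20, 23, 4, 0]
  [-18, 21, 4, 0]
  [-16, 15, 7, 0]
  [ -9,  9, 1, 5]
x^4 - 13*x^3 + 45*x^2 + 25*x - 250

Expanding det(x·I − A) (e.g. by cofactor expansion or by noting that A is similar to its Jordan form J, which has the same characteristic polynomial as A) gives
  χ_A(x) = x^4 - 13*x^3 + 45*x^2 + 25*x - 250
which factors as (x - 5)^3*(x + 2). The eigenvalues (with algebraic multiplicities) are λ = -2 with multiplicity 1, λ = 5 with multiplicity 3.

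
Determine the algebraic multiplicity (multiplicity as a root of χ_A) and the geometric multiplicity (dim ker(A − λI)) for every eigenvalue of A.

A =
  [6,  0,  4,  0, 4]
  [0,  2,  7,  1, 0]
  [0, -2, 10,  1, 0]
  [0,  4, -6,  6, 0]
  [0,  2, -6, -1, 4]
λ = 4: alg = 1, geom = 1; λ = 6: alg = 4, geom = 2

Step 1 — factor the characteristic polynomial to read off the algebraic multiplicities:
  χ_A(x) = (x - 6)^4*(x - 4)

Step 2 — compute geometric multiplicities via the rank-nullity identity g(λ) = n − rank(A − λI):
  rank(A − (4)·I) = 4, so dim ker(A − (4)·I) = n − 4 = 1
  rank(A − (6)·I) = 3, so dim ker(A − (6)·I) = n − 3 = 2

Summary:
  λ = 4: algebraic multiplicity = 1, geometric multiplicity = 1
  λ = 6: algebraic multiplicity = 4, geometric multiplicity = 2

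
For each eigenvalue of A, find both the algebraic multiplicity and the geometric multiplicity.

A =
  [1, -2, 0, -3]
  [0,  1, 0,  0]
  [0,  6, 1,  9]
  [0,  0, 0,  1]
λ = 1: alg = 4, geom = 3

Step 1 — factor the characteristic polynomial to read off the algebraic multiplicities:
  χ_A(x) = (x - 1)^4

Step 2 — compute geometric multiplicities via the rank-nullity identity g(λ) = n − rank(A − λI):
  rank(A − (1)·I) = 1, so dim ker(A − (1)·I) = n − 1 = 3

Summary:
  λ = 1: algebraic multiplicity = 4, geometric multiplicity = 3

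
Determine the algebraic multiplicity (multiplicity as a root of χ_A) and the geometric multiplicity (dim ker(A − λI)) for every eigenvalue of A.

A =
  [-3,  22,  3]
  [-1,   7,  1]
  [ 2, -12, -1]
λ = 1: alg = 3, geom = 1

Step 1 — factor the characteristic polynomial to read off the algebraic multiplicities:
  χ_A(x) = (x - 1)^3

Step 2 — compute geometric multiplicities via the rank-nullity identity g(λ) = n − rank(A − λI):
  rank(A − (1)·I) = 2, so dim ker(A − (1)·I) = n − 2 = 1

Summary:
  λ = 1: algebraic multiplicity = 3, geometric multiplicity = 1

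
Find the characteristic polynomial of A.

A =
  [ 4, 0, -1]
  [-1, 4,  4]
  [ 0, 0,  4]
x^3 - 12*x^2 + 48*x - 64

Expanding det(x·I − A) (e.g. by cofactor expansion or by noting that A is similar to its Jordan form J, which has the same characteristic polynomial as A) gives
  χ_A(x) = x^3 - 12*x^2 + 48*x - 64
which factors as (x - 4)^3. The eigenvalues (with algebraic multiplicities) are λ = 4 with multiplicity 3.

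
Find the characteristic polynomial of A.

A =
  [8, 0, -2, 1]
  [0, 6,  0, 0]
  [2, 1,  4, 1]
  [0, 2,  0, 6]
x^4 - 24*x^3 + 216*x^2 - 864*x + 1296

Expanding det(x·I − A) (e.g. by cofactor expansion or by noting that A is similar to its Jordan form J, which has the same characteristic polynomial as A) gives
  χ_A(x) = x^4 - 24*x^3 + 216*x^2 - 864*x + 1296
which factors as (x - 6)^4. The eigenvalues (with algebraic multiplicities) are λ = 6 with multiplicity 4.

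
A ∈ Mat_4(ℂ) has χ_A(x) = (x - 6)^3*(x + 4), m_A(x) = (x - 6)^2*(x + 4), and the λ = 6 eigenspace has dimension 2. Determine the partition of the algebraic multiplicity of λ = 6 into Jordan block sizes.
Block sizes for λ = 6: [2, 1]

Step 1 — from the characteristic polynomial, algebraic multiplicity of λ = 6 is 3. From dim ker(A − (6)·I) = 2, there are exactly 2 Jordan blocks for λ = 6.
Step 2 — from the minimal polynomial, the factor (x − 6)^2 tells us the largest block for λ = 6 has size 2.
Step 3 — with total size 3, 2 blocks, and largest block 2, the block sizes (in nonincreasing order) are [2, 1].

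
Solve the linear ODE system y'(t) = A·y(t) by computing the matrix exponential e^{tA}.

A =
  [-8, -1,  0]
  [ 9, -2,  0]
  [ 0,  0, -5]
e^{tA} =
  [-3*t*exp(-5*t) + exp(-5*t), -t*exp(-5*t), 0]
  [9*t*exp(-5*t), 3*t*exp(-5*t) + exp(-5*t), 0]
  [0, 0, exp(-5*t)]

Strategy: write A = P · J · P⁻¹ where J is a Jordan canonical form, so e^{tA} = P · e^{tJ} · P⁻¹, and e^{tJ} can be computed block-by-block.

A has Jordan form
J =
  [-5,  1,  0]
  [ 0, -5,  0]
  [ 0,  0, -5]
(up to reordering of blocks).

Per-block formulas:
  For a 1×1 block at λ = -5: exp(t · [-5]) = [e^(-5t)].
  For a 2×2 Jordan block J_2(-5): exp(t · J_2(-5)) = e^(-5t)·(I + t·N), where N is the 2×2 nilpotent shift.

After assembling e^{tJ} and conjugating by P, we get:

e^{tA} =
  [-3*t*exp(-5*t) + exp(-5*t), -t*exp(-5*t), 0]
  [9*t*exp(-5*t), 3*t*exp(-5*t) + exp(-5*t), 0]
  [0, 0, exp(-5*t)]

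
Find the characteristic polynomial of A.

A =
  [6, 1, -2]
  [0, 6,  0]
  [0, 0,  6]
x^3 - 18*x^2 + 108*x - 216

Expanding det(x·I − A) (e.g. by cofactor expansion or by noting that A is similar to its Jordan form J, which has the same characteristic polynomial as A) gives
  χ_A(x) = x^3 - 18*x^2 + 108*x - 216
which factors as (x - 6)^3. The eigenvalues (with algebraic multiplicities) are λ = 6 with multiplicity 3.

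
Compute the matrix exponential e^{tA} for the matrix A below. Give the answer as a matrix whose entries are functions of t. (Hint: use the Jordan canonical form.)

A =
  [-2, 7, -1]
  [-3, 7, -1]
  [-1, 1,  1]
e^{tA} =
  [-2*t^2*exp(2*t) - 4*t*exp(2*t) + exp(2*t), 3*t^2*exp(2*t) + 7*t*exp(2*t), -t^2*exp(2*t) - t*exp(2*t)]
  [-t^2*exp(2*t) - 3*t*exp(2*t), 3*t^2*exp(2*t)/2 + 5*t*exp(2*t) + exp(2*t), -t^2*exp(2*t)/2 - t*exp(2*t)]
  [t^2*exp(2*t) - t*exp(2*t), -3*t^2*exp(2*t)/2 + t*exp(2*t), t^2*exp(2*t)/2 - t*exp(2*t) + exp(2*t)]

Strategy: write A = P · J · P⁻¹ where J is a Jordan canonical form, so e^{tA} = P · e^{tJ} · P⁻¹, and e^{tJ} can be computed block-by-block.

A has Jordan form
J =
  [2, 1, 0]
  [0, 2, 1]
  [0, 0, 2]
(up to reordering of blocks).

Per-block formulas:
  For a 3×3 Jordan block J_3(2): exp(t · J_3(2)) = e^(2t)·(I + t·N + (t^2/2)·N^2), where N is the 3×3 nilpotent shift.

After assembling e^{tJ} and conjugating by P, we get:

e^{tA} =
  [-2*t^2*exp(2*t) - 4*t*exp(2*t) + exp(2*t), 3*t^2*exp(2*t) + 7*t*exp(2*t), -t^2*exp(2*t) - t*exp(2*t)]
  [-t^2*exp(2*t) - 3*t*exp(2*t), 3*t^2*exp(2*t)/2 + 5*t*exp(2*t) + exp(2*t), -t^2*exp(2*t)/2 - t*exp(2*t)]
  [t^2*exp(2*t) - t*exp(2*t), -3*t^2*exp(2*t)/2 + t*exp(2*t), t^2*exp(2*t)/2 - t*exp(2*t) + exp(2*t)]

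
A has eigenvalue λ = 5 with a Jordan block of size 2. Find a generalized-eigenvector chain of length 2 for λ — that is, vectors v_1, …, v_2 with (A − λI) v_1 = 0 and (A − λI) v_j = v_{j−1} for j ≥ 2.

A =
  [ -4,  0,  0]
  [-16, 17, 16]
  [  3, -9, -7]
A Jordan chain for λ = 5 of length 2:
v_1 = (0, 12, -9)ᵀ
v_2 = (0, 1, 0)ᵀ

Let N = A − (5)·I. We want v_2 with N^2 v_2 = 0 but N^1 v_2 ≠ 0; then v_{j-1} := N · v_j for j = 2, …, 2.

Pick v_2 = (0, 1, 0)ᵀ.
Then v_1 = N · v_2 = (0, 12, -9)ᵀ.

Sanity check: (A − (5)·I) v_1 = (0, 0, 0)ᵀ = 0. ✓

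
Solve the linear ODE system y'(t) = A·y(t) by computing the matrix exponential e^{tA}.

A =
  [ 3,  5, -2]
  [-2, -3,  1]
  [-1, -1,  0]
e^{tA} =
  [t^2/2 + 3*t + 1, t^2 + 5*t, -t^2/2 - 2*t]
  [-t^2/2 - 2*t, -t^2 - 3*t + 1, t^2/2 + t]
  [-t^2/2 - t, -t^2 - t, t^2/2 + 1]

Strategy: write A = P · J · P⁻¹ where J is a Jordan canonical form, so e^{tA} = P · e^{tJ} · P⁻¹, and e^{tJ} can be computed block-by-block.

A has Jordan form
J =
  [0, 1, 0]
  [0, 0, 1]
  [0, 0, 0]
(up to reordering of blocks).

Per-block formulas:
  For a 3×3 Jordan block J_3(0): exp(t · J_3(0)) = e^(0t)·(I + t·N + (t^2/2)·N^2), where N is the 3×3 nilpotent shift.

After assembling e^{tJ} and conjugating by P, we get:

e^{tA} =
  [t^2/2 + 3*t + 1, t^2 + 5*t, -t^2/2 - 2*t]
  [-t^2/2 - 2*t, -t^2 - 3*t + 1, t^2/2 + t]
  [-t^2/2 - t, -t^2 - t, t^2/2 + 1]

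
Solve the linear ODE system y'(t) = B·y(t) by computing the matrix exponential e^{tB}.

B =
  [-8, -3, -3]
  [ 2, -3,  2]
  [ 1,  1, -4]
e^{tB} =
  [-3*t*exp(-5*t) + exp(-5*t), -3*t*exp(-5*t), -3*t*exp(-5*t)]
  [2*t*exp(-5*t), 2*t*exp(-5*t) + exp(-5*t), 2*t*exp(-5*t)]
  [t*exp(-5*t), t*exp(-5*t), t*exp(-5*t) + exp(-5*t)]

Strategy: write B = P · J · P⁻¹ where J is a Jordan canonical form, so e^{tB} = P · e^{tJ} · P⁻¹, and e^{tJ} can be computed block-by-block.

B has Jordan form
J =
  [-5,  1,  0]
  [ 0, -5,  0]
  [ 0,  0, -5]
(up to reordering of blocks).

Per-block formulas:
  For a 1×1 block at λ = -5: exp(t · [-5]) = [e^(-5t)].
  For a 2×2 Jordan block J_2(-5): exp(t · J_2(-5)) = e^(-5t)·(I + t·N), where N is the 2×2 nilpotent shift.

After assembling e^{tJ} and conjugating by P, we get:

e^{tB} =
  [-3*t*exp(-5*t) + exp(-5*t), -3*t*exp(-5*t), -3*t*exp(-5*t)]
  [2*t*exp(-5*t), 2*t*exp(-5*t) + exp(-5*t), 2*t*exp(-5*t)]
  [t*exp(-5*t), t*exp(-5*t), t*exp(-5*t) + exp(-5*t)]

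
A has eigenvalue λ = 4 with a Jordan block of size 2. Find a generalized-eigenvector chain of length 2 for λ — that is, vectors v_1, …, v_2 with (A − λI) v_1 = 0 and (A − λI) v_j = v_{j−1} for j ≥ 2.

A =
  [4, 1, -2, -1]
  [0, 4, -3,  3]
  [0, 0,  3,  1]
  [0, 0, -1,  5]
A Jordan chain for λ = 4 of length 2:
v_1 = (1, 0, 0, 0)ᵀ
v_2 = (0, 1, 0, 0)ᵀ

Let N = A − (4)·I. We want v_2 with N^2 v_2 = 0 but N^1 v_2 ≠ 0; then v_{j-1} := N · v_j for j = 2, …, 2.

Pick v_2 = (0, 1, 0, 0)ᵀ.
Then v_1 = N · v_2 = (1, 0, 0, 0)ᵀ.

Sanity check: (A − (4)·I) v_1 = (0, 0, 0, 0)ᵀ = 0. ✓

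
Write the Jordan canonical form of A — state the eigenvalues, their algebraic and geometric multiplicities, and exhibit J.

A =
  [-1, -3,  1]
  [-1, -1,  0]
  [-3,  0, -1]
J_3(-1)

The characteristic polynomial is
  det(x·I − A) = x^3 + 3*x^2 + 3*x + 1 = (x + 1)^3

Eigenvalues and multiplicities (the geometric multiplicity of λ is n − rank(A − λI), which equals the number of Jordan blocks for λ):
  λ = -1: algebraic multiplicity = 3, geometric multiplicity = 1

Determining the block sizes for each eigenvalue:
  λ = -1: one block (gm = 1), so the single block has size am = 3 → block sizes [3]

Assembling the blocks gives a Jordan form
J =
  [-1,  1,  0]
  [ 0, -1,  1]
  [ 0,  0, -1]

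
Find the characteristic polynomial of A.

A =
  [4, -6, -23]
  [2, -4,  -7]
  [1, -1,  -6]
x^3 + 6*x^2 + 12*x + 8

Expanding det(x·I − A) (e.g. by cofactor expansion or by noting that A is similar to its Jordan form J, which has the same characteristic polynomial as A) gives
  χ_A(x) = x^3 + 6*x^2 + 12*x + 8
which factors as (x + 2)^3. The eigenvalues (with algebraic multiplicities) are λ = -2 with multiplicity 3.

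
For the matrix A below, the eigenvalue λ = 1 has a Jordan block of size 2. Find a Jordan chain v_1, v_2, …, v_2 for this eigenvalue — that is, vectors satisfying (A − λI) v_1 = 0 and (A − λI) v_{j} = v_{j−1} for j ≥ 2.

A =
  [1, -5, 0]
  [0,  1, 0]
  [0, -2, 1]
A Jordan chain for λ = 1 of length 2:
v_1 = (-5, 0, -2)ᵀ
v_2 = (0, 1, 0)ᵀ

Let N = A − (1)·I. We want v_2 with N^2 v_2 = 0 but N^1 v_2 ≠ 0; then v_{j-1} := N · v_j for j = 2, …, 2.

Pick v_2 = (0, 1, 0)ᵀ.
Then v_1 = N · v_2 = (-5, 0, -2)ᵀ.

Sanity check: (A − (1)·I) v_1 = (0, 0, 0)ᵀ = 0. ✓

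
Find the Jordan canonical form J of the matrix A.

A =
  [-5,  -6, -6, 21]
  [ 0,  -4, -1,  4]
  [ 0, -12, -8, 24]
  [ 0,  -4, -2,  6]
J_1(-5) ⊕ J_2(-2) ⊕ J_1(-2)

The characteristic polynomial is
  det(x·I − A) = x^4 + 11*x^3 + 42*x^2 + 68*x + 40 = (x + 2)^3*(x + 5)

Eigenvalues and multiplicities (the geometric multiplicity of λ is n − rank(A − λI), which equals the number of Jordan blocks for λ):
  λ = -5: algebraic multiplicity = 1, geometric multiplicity = 1
  λ = -2: algebraic multiplicity = 3, geometric multiplicity = 2

Determining the block sizes for each eigenvalue:
  λ = -5: one block (gm = 1), so the single block has size am = 1 → block sizes [1]
  λ = -2: 2 blocks summing to 3 forces exactly one block of size 2 and the rest size 1 → block sizes [2, 1]

Assembling the blocks gives a Jordan form
J =
  [-5,  0,  0,  0]
  [ 0, -2,  1,  0]
  [ 0,  0, -2,  0]
  [ 0,  0,  0, -2]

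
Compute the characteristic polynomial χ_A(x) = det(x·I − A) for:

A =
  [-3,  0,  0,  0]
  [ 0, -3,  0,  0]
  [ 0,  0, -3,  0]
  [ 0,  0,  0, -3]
x^4 + 12*x^3 + 54*x^2 + 108*x + 81

Expanding det(x·I − A) (e.g. by cofactor expansion or by noting that A is similar to its Jordan form J, which has the same characteristic polynomial as A) gives
  χ_A(x) = x^4 + 12*x^3 + 54*x^2 + 108*x + 81
which factors as (x + 3)^4. The eigenvalues (with algebraic multiplicities) are λ = -3 with multiplicity 4.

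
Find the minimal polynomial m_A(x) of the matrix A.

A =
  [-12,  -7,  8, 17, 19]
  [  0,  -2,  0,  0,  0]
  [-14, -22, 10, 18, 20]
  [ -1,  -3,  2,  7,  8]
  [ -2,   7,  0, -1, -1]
x^4 - 4*x^3 + 16*x - 16

The characteristic polynomial is χ_A(x) = (x - 2)^3*(x + 2)^2, so the eigenvalues are known. The minimal polynomial is
  m_A(x) = Π_λ (x − λ)^{k_λ}
where k_λ is the size of the *largest* Jordan block for λ (equivalently, the smallest k with (A − λI)^k v = 0 for every generalised eigenvector v of λ).

  λ = -2: largest Jordan block has size 1, contributing (x + 2)
  λ = 2: largest Jordan block has size 3, contributing (x − 2)^3

So m_A(x) = (x - 2)^3*(x + 2) = x^4 - 4*x^3 + 16*x - 16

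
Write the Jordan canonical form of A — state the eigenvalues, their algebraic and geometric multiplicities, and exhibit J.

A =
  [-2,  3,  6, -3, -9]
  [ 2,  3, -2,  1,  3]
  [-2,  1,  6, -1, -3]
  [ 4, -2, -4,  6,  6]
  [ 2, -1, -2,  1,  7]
J_2(4) ⊕ J_1(4) ⊕ J_1(4) ⊕ J_1(4)

The characteristic polynomial is
  det(x·I − A) = x^5 - 20*x^4 + 160*x^3 - 640*x^2 + 1280*x - 1024 = (x - 4)^5

Eigenvalues and multiplicities (the geometric multiplicity of λ is n − rank(A − λI), which equals the number of Jordan blocks for λ):
  λ = 4: algebraic multiplicity = 5, geometric multiplicity = 4

Determining the block sizes for each eigenvalue:
  λ = 4: 4 blocks summing to 5 forces exactly one block of size 2 and the rest size 1 → block sizes [2, 1, 1, 1]

Assembling the blocks gives a Jordan form
J =
  [4, 1, 0, 0, 0]
  [0, 4, 0, 0, 0]
  [0, 0, 4, 0, 0]
  [0, 0, 0, 4, 0]
  [0, 0, 0, 0, 4]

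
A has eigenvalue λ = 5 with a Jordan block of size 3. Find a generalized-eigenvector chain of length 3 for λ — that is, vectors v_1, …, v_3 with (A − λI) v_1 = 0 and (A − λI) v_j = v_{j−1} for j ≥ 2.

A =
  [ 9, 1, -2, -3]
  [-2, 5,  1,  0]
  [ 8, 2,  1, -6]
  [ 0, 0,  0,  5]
A Jordan chain for λ = 5 of length 3:
v_1 = (-2, 0, -4, 0)ᵀ
v_2 = (4, -2, 8, 0)ᵀ
v_3 = (1, 0, 0, 0)ᵀ

Let N = A − (5)·I. We want v_3 with N^3 v_3 = 0 but N^2 v_3 ≠ 0; then v_{j-1} := N · v_j for j = 3, …, 2.

Pick v_3 = (1, 0, 0, 0)ᵀ.
Then v_2 = N · v_3 = (4, -2, 8, 0)ᵀ.
Then v_1 = N · v_2 = (-2, 0, -4, 0)ᵀ.

Sanity check: (A − (5)·I) v_1 = (0, 0, 0, 0)ᵀ = 0. ✓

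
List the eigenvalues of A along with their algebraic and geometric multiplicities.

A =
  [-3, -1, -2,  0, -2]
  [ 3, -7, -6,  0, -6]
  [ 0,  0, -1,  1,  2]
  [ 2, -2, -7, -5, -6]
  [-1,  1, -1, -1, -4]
λ = -4: alg = 5, geom = 3

Step 1 — factor the characteristic polynomial to read off the algebraic multiplicities:
  χ_A(x) = (x + 4)^5

Step 2 — compute geometric multiplicities via the rank-nullity identity g(λ) = n − rank(A − λI):
  rank(A − (-4)·I) = 2, so dim ker(A − (-4)·I) = n − 2 = 3

Summary:
  λ = -4: algebraic multiplicity = 5, geometric multiplicity = 3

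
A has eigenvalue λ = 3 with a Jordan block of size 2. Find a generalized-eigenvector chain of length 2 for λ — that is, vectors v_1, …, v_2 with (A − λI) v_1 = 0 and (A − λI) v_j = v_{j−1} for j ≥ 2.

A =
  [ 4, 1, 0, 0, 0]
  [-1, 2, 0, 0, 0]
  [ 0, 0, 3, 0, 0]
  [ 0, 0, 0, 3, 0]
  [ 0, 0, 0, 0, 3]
A Jordan chain for λ = 3 of length 2:
v_1 = (1, -1, 0, 0, 0)ᵀ
v_2 = (1, 0, 0, 0, 0)ᵀ

Let N = A − (3)·I. We want v_2 with N^2 v_2 = 0 but N^1 v_2 ≠ 0; then v_{j-1} := N · v_j for j = 2, …, 2.

Pick v_2 = (1, 0, 0, 0, 0)ᵀ.
Then v_1 = N · v_2 = (1, -1, 0, 0, 0)ᵀ.

Sanity check: (A − (3)·I) v_1 = (0, 0, 0, 0, 0)ᵀ = 0. ✓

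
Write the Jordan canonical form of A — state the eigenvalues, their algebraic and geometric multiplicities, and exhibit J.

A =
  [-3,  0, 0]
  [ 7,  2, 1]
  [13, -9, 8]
J_1(-3) ⊕ J_2(5)

The characteristic polynomial is
  det(x·I − A) = x^3 - 7*x^2 - 5*x + 75 = (x - 5)^2*(x + 3)

Eigenvalues and multiplicities (the geometric multiplicity of λ is n − rank(A − λI), which equals the number of Jordan blocks for λ):
  λ = -3: algebraic multiplicity = 1, geometric multiplicity = 1
  λ = 5: algebraic multiplicity = 2, geometric multiplicity = 1

Determining the block sizes for each eigenvalue:
  λ = -3: one block (gm = 1), so the single block has size am = 1 → block sizes [1]
  λ = 5: one block (gm = 1), so the single block has size am = 2 → block sizes [2]

Assembling the blocks gives a Jordan form
J =
  [-3, 0, 0]
  [ 0, 5, 1]
  [ 0, 0, 5]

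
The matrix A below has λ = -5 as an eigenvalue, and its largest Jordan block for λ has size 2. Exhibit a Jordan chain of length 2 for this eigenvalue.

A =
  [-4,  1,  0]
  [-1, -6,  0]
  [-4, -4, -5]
A Jordan chain for λ = -5 of length 2:
v_1 = (1, -1, -4)ᵀ
v_2 = (1, 0, 0)ᵀ

Let N = A − (-5)·I. We want v_2 with N^2 v_2 = 0 but N^1 v_2 ≠ 0; then v_{j-1} := N · v_j for j = 2, …, 2.

Pick v_2 = (1, 0, 0)ᵀ.
Then v_1 = N · v_2 = (1, -1, -4)ᵀ.

Sanity check: (A − (-5)·I) v_1 = (0, 0, 0)ᵀ = 0. ✓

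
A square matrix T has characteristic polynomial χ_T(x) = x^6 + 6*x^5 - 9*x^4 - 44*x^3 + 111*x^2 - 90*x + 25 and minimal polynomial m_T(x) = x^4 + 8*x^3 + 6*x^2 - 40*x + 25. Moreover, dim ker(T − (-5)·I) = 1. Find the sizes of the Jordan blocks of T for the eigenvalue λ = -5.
Block sizes for λ = -5: [2]

Step 1 — from the characteristic polynomial, algebraic multiplicity of λ = -5 is 2. From dim ker(T − (-5)·I) = 1, there are exactly 1 Jordan blocks for λ = -5.
Step 2 — from the minimal polynomial, the factor (x + 5)^2 tells us the largest block for λ = -5 has size 2.
Step 3 — with total size 2, 1 blocks, and largest block 2, the block sizes (in nonincreasing order) are [2].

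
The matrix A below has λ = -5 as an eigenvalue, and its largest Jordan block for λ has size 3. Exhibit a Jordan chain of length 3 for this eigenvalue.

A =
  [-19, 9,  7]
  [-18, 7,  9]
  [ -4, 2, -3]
A Jordan chain for λ = -5 of length 3:
v_1 = (6, 0, 12)ᵀ
v_2 = (-14, -18, -4)ᵀ
v_3 = (1, 0, 0)ᵀ

Let N = A − (-5)·I. We want v_3 with N^3 v_3 = 0 but N^2 v_3 ≠ 0; then v_{j-1} := N · v_j for j = 3, …, 2.

Pick v_3 = (1, 0, 0)ᵀ.
Then v_2 = N · v_3 = (-14, -18, -4)ᵀ.
Then v_1 = N · v_2 = (6, 0, 12)ᵀ.

Sanity check: (A − (-5)·I) v_1 = (0, 0, 0)ᵀ = 0. ✓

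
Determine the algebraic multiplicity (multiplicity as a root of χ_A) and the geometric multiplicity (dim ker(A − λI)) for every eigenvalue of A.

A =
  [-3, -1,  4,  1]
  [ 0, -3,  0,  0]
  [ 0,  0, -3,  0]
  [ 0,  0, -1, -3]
λ = -3: alg = 4, geom = 2

Step 1 — factor the characteristic polynomial to read off the algebraic multiplicities:
  χ_A(x) = (x + 3)^4

Step 2 — compute geometric multiplicities via the rank-nullity identity g(λ) = n − rank(A − λI):
  rank(A − (-3)·I) = 2, so dim ker(A − (-3)·I) = n − 2 = 2

Summary:
  λ = -3: algebraic multiplicity = 4, geometric multiplicity = 2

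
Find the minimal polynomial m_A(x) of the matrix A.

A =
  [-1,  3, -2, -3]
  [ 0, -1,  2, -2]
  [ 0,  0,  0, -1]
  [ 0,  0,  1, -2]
x^3 + 3*x^2 + 3*x + 1

The characteristic polynomial is χ_A(x) = (x + 1)^4, so the eigenvalues are known. The minimal polynomial is
  m_A(x) = Π_λ (x − λ)^{k_λ}
where k_λ is the size of the *largest* Jordan block for λ (equivalently, the smallest k with (A − λI)^k v = 0 for every generalised eigenvector v of λ).

  λ = -1: largest Jordan block has size 3, contributing (x + 1)^3

So m_A(x) = (x + 1)^3 = x^3 + 3*x^2 + 3*x + 1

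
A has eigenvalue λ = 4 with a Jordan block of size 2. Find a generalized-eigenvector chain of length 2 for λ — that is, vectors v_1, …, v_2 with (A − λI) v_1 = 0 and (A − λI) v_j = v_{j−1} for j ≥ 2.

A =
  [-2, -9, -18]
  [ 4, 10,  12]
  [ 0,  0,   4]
A Jordan chain for λ = 4 of length 2:
v_1 = (-6, 4, 0)ᵀ
v_2 = (1, 0, 0)ᵀ

Let N = A − (4)·I. We want v_2 with N^2 v_2 = 0 but N^1 v_2 ≠ 0; then v_{j-1} := N · v_j for j = 2, …, 2.

Pick v_2 = (1, 0, 0)ᵀ.
Then v_1 = N · v_2 = (-6, 4, 0)ᵀ.

Sanity check: (A − (4)·I) v_1 = (0, 0, 0)ᵀ = 0. ✓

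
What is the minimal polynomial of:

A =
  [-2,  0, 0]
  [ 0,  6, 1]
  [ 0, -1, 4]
x^3 - 8*x^2 + 5*x + 50

The characteristic polynomial is χ_A(x) = (x - 5)^2*(x + 2), so the eigenvalues are known. The minimal polynomial is
  m_A(x) = Π_λ (x − λ)^{k_λ}
where k_λ is the size of the *largest* Jordan block for λ (equivalently, the smallest k with (A − λI)^k v = 0 for every generalised eigenvector v of λ).

  λ = -2: largest Jordan block has size 1, contributing (x + 2)
  λ = 5: largest Jordan block has size 2, contributing (x − 5)^2

So m_A(x) = (x - 5)^2*(x + 2) = x^3 - 8*x^2 + 5*x + 50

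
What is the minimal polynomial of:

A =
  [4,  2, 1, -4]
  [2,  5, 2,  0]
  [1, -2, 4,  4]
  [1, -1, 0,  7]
x^3 - 15*x^2 + 75*x - 125

The characteristic polynomial is χ_A(x) = (x - 5)^4, so the eigenvalues are known. The minimal polynomial is
  m_A(x) = Π_λ (x − λ)^{k_λ}
where k_λ is the size of the *largest* Jordan block for λ (equivalently, the smallest k with (A − λI)^k v = 0 for every generalised eigenvector v of λ).

  λ = 5: largest Jordan block has size 3, contributing (x − 5)^3

So m_A(x) = (x - 5)^3 = x^3 - 15*x^2 + 75*x - 125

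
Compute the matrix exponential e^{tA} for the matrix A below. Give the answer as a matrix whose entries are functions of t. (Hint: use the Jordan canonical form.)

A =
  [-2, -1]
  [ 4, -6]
e^{tA} =
  [2*t*exp(-4*t) + exp(-4*t), -t*exp(-4*t)]
  [4*t*exp(-4*t), -2*t*exp(-4*t) + exp(-4*t)]

Strategy: write A = P · J · P⁻¹ where J is a Jordan canonical form, so e^{tA} = P · e^{tJ} · P⁻¹, and e^{tJ} can be computed block-by-block.

A has Jordan form
J =
  [-4,  1]
  [ 0, -4]
(up to reordering of blocks).

Per-block formulas:
  For a 2×2 Jordan block J_2(-4): exp(t · J_2(-4)) = e^(-4t)·(I + t·N), where N is the 2×2 nilpotent shift.

After assembling e^{tJ} and conjugating by P, we get:

e^{tA} =
  [2*t*exp(-4*t) + exp(-4*t), -t*exp(-4*t)]
  [4*t*exp(-4*t), -2*t*exp(-4*t) + exp(-4*t)]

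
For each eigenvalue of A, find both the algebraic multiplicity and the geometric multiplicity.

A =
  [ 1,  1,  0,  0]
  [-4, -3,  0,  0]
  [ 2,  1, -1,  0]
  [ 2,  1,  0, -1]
λ = -1: alg = 4, geom = 3

Step 1 — factor the characteristic polynomial to read off the algebraic multiplicities:
  χ_A(x) = (x + 1)^4

Step 2 — compute geometric multiplicities via the rank-nullity identity g(λ) = n − rank(A − λI):
  rank(A − (-1)·I) = 1, so dim ker(A − (-1)·I) = n − 1 = 3

Summary:
  λ = -1: algebraic multiplicity = 4, geometric multiplicity = 3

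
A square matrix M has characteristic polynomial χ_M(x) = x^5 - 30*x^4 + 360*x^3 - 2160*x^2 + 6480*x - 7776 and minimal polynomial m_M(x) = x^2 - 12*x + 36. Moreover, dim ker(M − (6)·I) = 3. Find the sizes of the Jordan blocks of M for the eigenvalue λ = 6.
Block sizes for λ = 6: [2, 2, 1]

Step 1 — from the characteristic polynomial, algebraic multiplicity of λ = 6 is 5. From dim ker(M − (6)·I) = 3, there are exactly 3 Jordan blocks for λ = 6.
Step 2 — from the minimal polynomial, the factor (x − 6)^2 tells us the largest block for λ = 6 has size 2.
Step 3 — with total size 5, 3 blocks, and largest block 2, the block sizes (in nonincreasing order) are [2, 2, 1].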